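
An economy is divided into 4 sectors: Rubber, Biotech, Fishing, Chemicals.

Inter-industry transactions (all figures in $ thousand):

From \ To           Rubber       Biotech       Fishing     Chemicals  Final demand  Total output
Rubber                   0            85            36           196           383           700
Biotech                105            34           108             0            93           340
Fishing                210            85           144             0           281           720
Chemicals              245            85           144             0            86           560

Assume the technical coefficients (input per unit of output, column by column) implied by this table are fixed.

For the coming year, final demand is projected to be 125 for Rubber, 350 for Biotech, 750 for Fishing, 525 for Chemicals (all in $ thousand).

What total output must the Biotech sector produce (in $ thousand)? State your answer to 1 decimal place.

Technical coefficients a_ij = z_ij / X_j:
  a_RR = 0/700 = 0.00, a_BR = 105/700 = 0.15, a_FR = 210/700 = 0.30, a_CR = 245/700 = 0.35
  a_RB = 85/340 = 0.25, a_BB = 34/340 = 0.10, a_FB = 85/340 = 0.25, a_CB = 85/340 = 0.25
  a_RF = 36/720 = 0.05, a_BF = 108/720 = 0.15, a_FF = 144/720 = 0.20, a_CF = 144/720 = 0.20
  a_RC = 196/560 = 0.35, a_BC = 0/560 = 0.00, a_FC = 0/560 = 0.00, a_CC = 0/560 = 0.00
I − A =
  [   1.00    -0.25    -0.05    -0.35]
  [  -0.15     0.90    -0.15     0.00]
  [  -0.30    -0.25     0.80     0.00]
  [  -0.35    -0.25    -0.20     1.00]
Compute the cofactors C_ij = (−1)^(i+j)·(3×3 minor ij) of I−A; the adjugate is their transpose:
adj(I−A) = Cᵀ =
  [ 0.682500   0.300000   0.158625   0.238875]
  [ 0.165000   0.666000   0.149625   0.057750]
  [ 0.307500   0.320625   0.739125   0.107625]
  [ 0.341625   0.335625   0.240750   0.625875]
det(I−A) = Σ_j (I−A)_1j·C_1j = (1.00)(0.682500) + (-0.25)(0.165000) + (-0.05)(0.307500) + (-0.35)(0.341625) = 0.50630625
(I − A)⁻¹ = adj(I−A) / det(I−A) ≈
  [   1.3480     0.5925     0.3133     0.4718]
  [   0.3259     1.3154     0.2955     0.1141]
  [   0.6073     0.6333     1.4598     0.2126]
  [   0.6747     0.6629     0.4755     1.2362]
x = (I − A)⁻¹ d = adj(I−A)·d / det(I−A), with det(I−A) = 0.50630625:
  x_R = (0.682500·125 + 0.300000·350 + 0.158625·750 + 0.238875·525) / 0.50630625 = 434.690625 / 0.50630625 ≈ 858.6
  x_B = (0.165000·125 + 0.666000·350 + 0.149625·750 + 0.057750·525) / 0.50630625 = 396.2625 / 0.50630625 ≈ 782.7
  x_F = (0.307500·125 + 0.320625·350 + 0.739125·750 + 0.107625·525) / 0.50630625 = 761.503125 / 0.50630625 ≈ 1504.0
  x_C = (0.341625·125 + 0.335625·350 + 0.240750·750 + 0.625875·525) / 0.50630625 = 669.31875 / 0.50630625 ≈ 1322.0

x_B = 782.7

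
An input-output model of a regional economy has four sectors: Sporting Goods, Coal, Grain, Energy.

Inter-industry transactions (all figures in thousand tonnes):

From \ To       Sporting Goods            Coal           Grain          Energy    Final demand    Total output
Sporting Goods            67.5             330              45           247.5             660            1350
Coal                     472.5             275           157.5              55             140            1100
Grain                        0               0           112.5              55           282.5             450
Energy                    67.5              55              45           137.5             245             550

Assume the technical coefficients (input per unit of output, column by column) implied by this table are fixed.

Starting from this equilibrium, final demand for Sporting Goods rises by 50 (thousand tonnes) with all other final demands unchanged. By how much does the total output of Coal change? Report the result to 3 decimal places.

Technical coefficients a_ij = z_ij / X_j:
  a_11 = 67.5/1350 = 0.05, a_21 = 472.5/1350 = 0.35, a_31 = 0/1350 = 0.00, a_41 = 67.5/1350 = 0.05
  a_12 = 330/1100 = 0.30, a_22 = 275/1100 = 0.25, a_32 = 0/1100 = 0.00, a_42 = 55/1100 = 0.05
  a_13 = 45/450 = 0.10, a_23 = 157.5/450 = 0.35, a_33 = 112.5/450 = 0.25, a_43 = 45/450 = 0.10
  a_14 = 247.5/550 = 0.45, a_24 = 55/550 = 0.10, a_34 = 55/550 = 0.10, a_44 = 137.5/550 = 0.25
I − A =
  [   0.95    -0.30    -0.10    -0.45]
  [  -0.35     0.75    -0.35    -0.10]
  [   0.00     0.00     0.75    -0.10]
  [  -0.05    -0.05    -0.10     0.75]
Compute the cofactors C_ij = (−1)^(i+j)·(3×3 minor ij) of I−A; the adjugate is their transpose:
adj(I−A) = Cᵀ =
  [ 0.408875   0.183125   0.179125   0.293625]
  [ 0.198875   0.507500   0.293500   0.226125]
  [ 0.005500   0.006250   0.424625   0.060750]
  [ 0.041250   0.046875   0.088125   0.455625]
det(I−A) = Σ_j (I−A)_1j·C_1j = (0.95)(0.408875) + (-0.30)(0.198875) + (-0.10)(0.005500) + (-0.45)(0.041250) = 0.30965625
(I − A)⁻¹ = adj(I−A) / det(I−A) ≈
  [   1.3204     0.5914     0.5785     0.9482]
  [   0.6422     1.6389     0.9478     0.7302]
  [   0.0178     0.0202     1.3713     0.1962]
  [   0.1332     0.1514     0.2846     1.4714]
Δx = (I − A)⁻¹ Δd with Δd having +50 in the Sporting Goods component and 0 elsewhere.
So Δx_2 = L_21 · (+50), where L_21 = adj(I−A)_21 / det(I−A) = 0.198875 / 0.30965625.
Δx_2 = 0.198875 × (+50) / 0.30965625 = 9.94375 / 0.30965625 ≈ 32.112.

Δx_2 = 32.112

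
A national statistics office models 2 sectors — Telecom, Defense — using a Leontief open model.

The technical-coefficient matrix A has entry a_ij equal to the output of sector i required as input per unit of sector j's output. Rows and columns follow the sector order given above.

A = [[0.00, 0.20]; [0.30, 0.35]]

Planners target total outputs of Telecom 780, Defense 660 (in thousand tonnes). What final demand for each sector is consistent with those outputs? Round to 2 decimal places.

d_1 = 648.00, d_2 = 195.00

I − A =
  [   1.00    -0.20]
  [  -0.30     0.65]
d = (I − A) x:
  d_1 = (+1.00)·780 + (-0.20)·660 = 648.00
  d_2 = (-0.30)·780 + (+0.65)·660 = 195.00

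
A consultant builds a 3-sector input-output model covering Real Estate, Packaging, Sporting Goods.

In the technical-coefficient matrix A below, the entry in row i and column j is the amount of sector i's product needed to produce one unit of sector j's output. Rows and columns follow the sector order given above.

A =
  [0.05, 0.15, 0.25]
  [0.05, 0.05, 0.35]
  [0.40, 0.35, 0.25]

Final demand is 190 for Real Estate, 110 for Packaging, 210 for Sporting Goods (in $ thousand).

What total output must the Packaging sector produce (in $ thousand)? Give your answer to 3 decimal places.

I − A =
  [   0.95    -0.15    -0.25]
  [  -0.05     0.95    -0.35]
  [  -0.40    -0.35     0.75]
Cofactors of I−A, C_ij = (−1)^(i+j)·(minor ij) (rows/columns in the sector order above):
  C_11 = (0.95)(0.75) − (-0.35)(-0.35) = 0.5900
  C_12 = −[(-0.05)(0.75) − (-0.35)(-0.40)] = 0.1775
  C_13 = (-0.05)(-0.35) − (0.95)(-0.40) = 0.3975
  C_21 = −[(-0.15)(0.75) − (-0.25)(-0.35)] = 0.2000
  C_22 = (0.95)(0.75) − (-0.25)(-0.40) = 0.6125
  C_23 = −[(0.95)(-0.35) − (-0.15)(-0.40)] = 0.3925
  C_31 = (-0.15)(-0.35) − (-0.25)(0.95) = 0.2900
  C_32 = −[(0.95)(-0.35) − (-0.25)(-0.05)] = 0.3450
  C_33 = (0.95)(0.95) − (-0.15)(-0.05) = 0.8950
det(I−A) = Σ_j (I−A)_1j·C_1j = (0.95)(0.5900) + (-0.15)(0.1775) + (-0.25)(0.3975) = 0.4345
adj(I−A) = Cᵀ =
  [ 0.5900   0.2000   0.2900]
  [ 0.1775   0.6125   0.3450]
  [ 0.3975   0.3925   0.8950]
(I − A)⁻¹ = adj(I−A) / det(I−A) ≈
  [   1.3579     0.4603     0.6674]
  [   0.4085     1.4097     0.7940]
  [   0.9148     0.9033     2.0598]
x = (I − A)⁻¹ d = adj(I−A)·d / det(I−A), with det(I−A) = 0.4345:
  x_1 = (0.5900·190 + 0.2000·110 + 0.2900·210) / 0.4345 = 195.00 / 0.4345 ≈ 448.792
  x_2 = (0.1775·190 + 0.6125·110 + 0.3450·210) / 0.4345 = 173.55 / 0.4345 ≈ 399.425
  x_3 = (0.3975·190 + 0.3925·110 + 0.8950·210) / 0.4345 = 306.65 / 0.4345 ≈ 705.754

x_2 = 399.425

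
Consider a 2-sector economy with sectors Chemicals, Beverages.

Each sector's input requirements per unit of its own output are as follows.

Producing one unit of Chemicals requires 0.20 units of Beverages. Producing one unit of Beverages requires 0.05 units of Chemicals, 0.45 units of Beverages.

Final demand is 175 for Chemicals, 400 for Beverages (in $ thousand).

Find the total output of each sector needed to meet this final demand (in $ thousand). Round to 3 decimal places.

x_C = 215.278, x_B = 805.556

I − A =
  [   1.00    -0.05]
  [  -0.20     0.55]
det(I−A) = (1.00)(0.55) − (-0.05)(-0.20) = 0.5400
adj(I−A) = [[0.55, 0.05], [0.20, 1.00]]
(I − A)⁻¹ = adj(I−A) / det(I−A) ≈
  [   1.0185     0.0926]
  [   0.3704     1.8519]
x = (I − A)⁻¹ d = adj(I−A)·d / det(I−A), with det(I−A) = 0.5400:
  x_C = (0.55·175 + 0.05·400) / 0.5400 = 116.25 / 0.5400 ≈ 215.278
  x_B = (0.20·175 + 1.00·400) / 0.5400 = 435.00 / 0.5400 ≈ 805.556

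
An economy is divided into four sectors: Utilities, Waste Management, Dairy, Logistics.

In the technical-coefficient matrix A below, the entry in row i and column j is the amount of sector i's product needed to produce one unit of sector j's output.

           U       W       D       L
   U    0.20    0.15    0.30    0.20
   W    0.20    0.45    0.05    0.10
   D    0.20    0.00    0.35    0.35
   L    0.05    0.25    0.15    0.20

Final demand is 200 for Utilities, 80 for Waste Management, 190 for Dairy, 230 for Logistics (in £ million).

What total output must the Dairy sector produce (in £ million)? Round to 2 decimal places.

x_D = 990.07

I − A =
  [   0.80    -0.15    -0.30    -0.20]
  [  -0.20     0.55    -0.05    -0.10]
  [  -0.20     0.00     0.65    -0.35]
  [  -0.05    -0.25    -0.15     0.80]
Compute the cofactors C_ij = (−1)^(i+j)·(3×3 minor ij) of I−A; the adjugate is their transpose:
adj(I−A) = Cᵀ =
  [ 0.236500   0.128875   0.151750   0.141625]
  [ 0.108625   0.308250   0.099000   0.109000]
  [ 0.110125   0.106625   0.291750   0.168500]
  [ 0.069375   0.124375   0.095125   0.232000]
det(I−A) = Σ_j (I−A)_1j·C_1j = (0.80)(0.236500) + (-0.15)(0.108625) + (-0.30)(0.110125) + (-0.20)(0.069375) = 0.12599375
(I − A)⁻¹ = adj(I−A) / det(I−A) ≈
  [   1.8771     1.0229     1.2044     1.1241]
  [   0.8621     2.4465     0.7858     0.8651]
  [   0.8741     0.8463     2.3156     1.3374]
  [   0.5506     0.9872     0.7550     1.8414]
x = (I − A)⁻¹ d = adj(I−A)·d / det(I−A), with det(I−A) = 0.12599375:
  x_U = (0.236500·200 + 0.128875·80 + 0.151750·190 + 0.141625·230) / 0.12599375 = 119.01625 / 0.12599375 ≈ 944.62
  x_W = (0.108625·200 + 0.308250·80 + 0.099000·190 + 0.109000·230) / 0.12599375 = 90.265 / 0.12599375 ≈ 716.42
  x_D = (0.110125·200 + 0.106625·80 + 0.291750·190 + 0.168500·230) / 0.12599375 = 124.7425 / 0.12599375 ≈ 990.07
  x_L = (0.069375·200 + 0.124375·80 + 0.095125·190 + 0.232000·230) / 0.12599375 = 95.25875 / 0.12599375 ≈ 756.06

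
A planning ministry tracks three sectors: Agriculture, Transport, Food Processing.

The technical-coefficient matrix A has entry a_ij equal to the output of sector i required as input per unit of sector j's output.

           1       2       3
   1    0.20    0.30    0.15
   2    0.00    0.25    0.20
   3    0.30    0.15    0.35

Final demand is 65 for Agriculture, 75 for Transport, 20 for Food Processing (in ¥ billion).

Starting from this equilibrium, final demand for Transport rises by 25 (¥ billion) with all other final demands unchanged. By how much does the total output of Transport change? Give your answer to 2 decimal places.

Δx_2 = 37.79

I − A =
  [   0.80    -0.30    -0.15]
  [   0.00     0.75    -0.20]
  [  -0.30    -0.15     0.65]
Cofactors of I−A, C_ij = (−1)^(i+j)·(minor ij) (rows/columns in the sector order above):
  C_11 = (0.75)(0.65) − (-0.20)(-0.15) = 0.4575
  C_12 = −[(0.00)(0.65) − (-0.20)(-0.30)] = 0.0600
  C_13 = (0.00)(-0.15) − (0.75)(-0.30) = 0.2250
  C_21 = −[(-0.30)(0.65) − (-0.15)(-0.15)] = 0.2175
  C_22 = (0.80)(0.65) − (-0.15)(-0.30) = 0.4750
  C_23 = −[(0.80)(-0.15) − (-0.30)(-0.30)] = 0.2100
  C_31 = (-0.30)(-0.20) − (-0.15)(0.75) = 0.1725
  C_32 = −[(0.80)(-0.20) − (-0.15)(0.00)] = 0.1600
  C_33 = (0.80)(0.75) − (-0.30)(0.00) = 0.6000
det(I−A) = Σ_j (I−A)_1j·C_1j = (0.80)(0.4575) + (-0.30)(0.0600) + (-0.15)(0.2250) = 0.31425
adj(I−A) = Cᵀ =
  [ 0.4575   0.2175   0.1725]
  [ 0.0600   0.4750   0.1600]
  [ 0.2250   0.2100   0.6000]
(I − A)⁻¹ = adj(I−A) / det(I−A) ≈
  [   1.4558     0.6921     0.5489]
  [   0.1909     1.5115     0.5091]
  [   0.7160     0.6683     1.9093]
Δx = (I − A)⁻¹ Δd with Δd having +25 in the Transport component and 0 elsewhere.
So Δx_2 = L_22 · (+25), where L_22 = adj(I−A)_22 / det(I−A) = 0.4750 / 0.31425.
Δx_2 = 0.4750 × (+25) / 0.31425 = 11.875 / 0.31425 ≈ 37.79.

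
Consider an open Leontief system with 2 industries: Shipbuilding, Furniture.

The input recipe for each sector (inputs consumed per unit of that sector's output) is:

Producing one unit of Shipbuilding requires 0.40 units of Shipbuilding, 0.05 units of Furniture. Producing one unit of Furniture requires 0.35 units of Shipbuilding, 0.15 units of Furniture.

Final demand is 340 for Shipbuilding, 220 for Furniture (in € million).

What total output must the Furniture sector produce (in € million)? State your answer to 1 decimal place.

x_F = 302.5

I − A =
  [   0.60    -0.35]
  [  -0.05     0.85]
det(I−A) = (0.60)(0.85) − (-0.35)(-0.05) = 0.4925
adj(I−A) = [[0.85, 0.35], [0.05, 0.60]]
(I − A)⁻¹ = adj(I−A) / det(I−A) ≈
  [   1.7259     0.7107]
  [   0.1015     1.2183]
x = (I − A)⁻¹ d = adj(I−A)·d / det(I−A), with det(I−A) = 0.4925:
  x_S = (0.85·340 + 0.35·220) / 0.4925 = 366.00 / 0.4925 ≈ 743.1
  x_F = (0.05·340 + 0.60·220) / 0.4925 = 149.00 / 0.4925 ≈ 302.5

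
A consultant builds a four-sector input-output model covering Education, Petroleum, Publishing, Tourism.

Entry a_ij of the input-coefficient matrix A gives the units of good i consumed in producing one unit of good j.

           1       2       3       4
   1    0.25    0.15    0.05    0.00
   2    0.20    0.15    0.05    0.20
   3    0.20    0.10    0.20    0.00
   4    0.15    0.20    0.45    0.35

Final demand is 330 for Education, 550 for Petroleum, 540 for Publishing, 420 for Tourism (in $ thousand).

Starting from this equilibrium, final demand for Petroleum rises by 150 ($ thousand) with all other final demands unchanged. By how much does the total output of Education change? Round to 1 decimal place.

I − A =
  [   0.75    -0.15    -0.05     0.00]
  [  -0.20     0.85    -0.05    -0.20]
  [  -0.20    -0.10     0.80     0.00]
  [  -0.15    -0.20    -0.45     0.65]
Compute the cofactors C_ij = (−1)^(i+j)·(3×3 minor ij) of I−A; the adjugate is their transpose:
adj(I−A) = Cᵀ =
  [ 0.397750   0.081250   0.044000   0.025000]
  [ 0.152500   0.383500   0.099875   0.118000]
  [ 0.118500   0.068250   0.360375   0.021000]
  [ 0.220750   0.184000   0.290375   0.471250]
det(I−A) = Σ_j (I−A)_1j·C_1j = (0.75)(0.397750) + (-0.15)(0.152500) + (-0.05)(0.118500) + (0.00)(0.220750) = 0.2695125
(I − A)⁻¹ = adj(I−A) / det(I−A) ≈
  [   1.4758     0.3015     0.1633     0.0928]
  [   0.5658     1.4229     0.3706     0.4378]
  [   0.4397     0.2532     1.3371     0.0779]
  [   0.8191     0.6827     1.0774     1.7485]
Δx = (I − A)⁻¹ Δd with Δd having +150 in the Petroleum component and 0 elsewhere.
So Δx_1 = L_12 · (+150), where L_12 = adj(I−A)_12 / det(I−A) = 0.081250 / 0.2695125.
Δx_1 = 0.081250 × (+150) / 0.2695125 = 12.1875 / 0.2695125 ≈ 45.2.

Δx_1 = 45.2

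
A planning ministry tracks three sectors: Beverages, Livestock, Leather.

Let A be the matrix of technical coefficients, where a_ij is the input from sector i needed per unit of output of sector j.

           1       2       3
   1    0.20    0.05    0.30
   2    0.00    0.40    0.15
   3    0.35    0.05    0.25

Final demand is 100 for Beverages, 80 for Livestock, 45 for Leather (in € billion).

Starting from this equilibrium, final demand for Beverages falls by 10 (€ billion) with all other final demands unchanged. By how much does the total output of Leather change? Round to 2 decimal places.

Δx_3 = -7.28

I − A =
  [   0.80    -0.05    -0.30]
  [   0.00     0.60    -0.15]
  [  -0.35    -0.05     0.75]
Cofactors of I−A, C_ij = (−1)^(i+j)·(minor ij) (rows/columns in the sector order above):
  C_11 = (0.60)(0.75) − (-0.15)(-0.05) = 0.4425
  C_12 = −[(0.00)(0.75) − (-0.15)(-0.35)] = 0.0525
  C_13 = (0.00)(-0.05) − (0.60)(-0.35) = 0.2100
  C_21 = −[(-0.05)(0.75) − (-0.30)(-0.05)] = 0.0525
  C_22 = (0.80)(0.75) − (-0.30)(-0.35) = 0.4950
  C_23 = −[(0.80)(-0.05) − (-0.05)(-0.35)] = 0.0575
  C_31 = (-0.05)(-0.15) − (-0.30)(0.60) = 0.1875
  C_32 = −[(0.80)(-0.15) − (-0.30)(0.00)] = 0.1200
  C_33 = (0.80)(0.60) − (-0.05)(0.00) = 0.4800
det(I−A) = Σ_j (I−A)_1j·C_1j = (0.80)(0.4425) + (-0.05)(0.0525) + (-0.30)(0.2100) = 0.288375
adj(I−A) = Cᵀ =
  [ 0.4425   0.0525   0.1875]
  [ 0.0525   0.4950   0.1200]
  [ 0.2100   0.0575   0.4800]
(I − A)⁻¹ = adj(I−A) / det(I−A) ≈
  [   1.5345     0.1821     0.6502]
  [   0.1821     1.7165     0.4161]
  [   0.7282     0.1994     1.6645]
Δx = (I − A)⁻¹ Δd with Δd having -10 in the Beverages component and 0 elsewhere.
So Δx_3 = L_31 · (-10), where L_31 = adj(I−A)_31 / det(I−A) = 0.2100 / 0.288375.
Δx_3 = 0.2100 × (-10) / 0.288375 = -2.10 / 0.288375 ≈ -7.28.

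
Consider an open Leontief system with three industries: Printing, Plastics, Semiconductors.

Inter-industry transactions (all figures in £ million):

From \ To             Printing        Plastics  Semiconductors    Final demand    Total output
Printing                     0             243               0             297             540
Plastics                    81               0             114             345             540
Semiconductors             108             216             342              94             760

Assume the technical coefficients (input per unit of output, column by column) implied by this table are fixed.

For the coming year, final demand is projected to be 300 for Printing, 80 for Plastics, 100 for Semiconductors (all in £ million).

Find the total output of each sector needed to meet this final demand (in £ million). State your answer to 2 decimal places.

Technical coefficients a_ij = z_ij / X_j:
  a_11 = 0/540 = 0.00, a_21 = 81/540 = 0.15, a_31 = 108/540 = 0.20
  a_12 = 243/540 = 0.45, a_22 = 0/540 = 0.00, a_32 = 216/540 = 0.40
  a_13 = 0/760 = 0.00, a_23 = 114/760 = 0.15, a_33 = 342/760 = 0.45
I − A =
  [   1.00    -0.45     0.00]
  [  -0.15     1.00    -0.15]
  [  -0.20    -0.40     0.55]
Cofactors of I−A, C_ij = (−1)^(i+j)·(minor ij) (rows/columns in the sector order above):
  C_11 = (1.00)(0.55) − (-0.15)(-0.40) = 0.4900
  C_12 = −[(-0.15)(0.55) − (-0.15)(-0.20)] = 0.1125
  C_13 = (-0.15)(-0.40) − (1.00)(-0.20) = 0.2600
  C_21 = −[(-0.45)(0.55) − (0.00)(-0.40)] = 0.2475
  C_22 = (1.00)(0.55) − (0.00)(-0.20) = 0.5500
  C_23 = −[(1.00)(-0.40) − (-0.45)(-0.20)] = 0.4900
  C_31 = (-0.45)(-0.15) − (0.00)(1.00) = 0.0675
  C_32 = −[(1.00)(-0.15) − (0.00)(-0.15)] = 0.1500
  C_33 = (1.00)(1.00) − (-0.45)(-0.15) = 0.9325
det(I−A) = Σ_j (I−A)_1j·C_1j = (1.00)(0.4900) + (-0.45)(0.1125) + (0.00)(0.2600) = 0.439375
adj(I−A) = Cᵀ =
  [ 0.4900   0.2475   0.0675]
  [ 0.1125   0.5500   0.1500]
  [ 0.2600   0.4900   0.9325]
(I − A)⁻¹ = adj(I−A) / det(I−A) ≈
  [   1.1152     0.5633     0.1536]
  [   0.2560     1.2518     0.3414]
  [   0.5917     1.1152     2.1223]
x = (I − A)⁻¹ d = adj(I−A)·d / det(I−A), with det(I−A) = 0.439375:
  x_1 = (0.4900·300 + 0.2475·80 + 0.0675·100) / 0.439375 = 173.55 / 0.439375 ≈ 394.99
  x_2 = (0.1125·300 + 0.5500·80 + 0.1500·100) / 0.439375 = 92.75 / 0.439375 ≈ 211.10
  x_3 = (0.2600·300 + 0.4900·80 + 0.9325·100) / 0.439375 = 210.45 / 0.439375 ≈ 478.98

x_1 = 394.99, x_2 = 211.10, x_3 = 478.98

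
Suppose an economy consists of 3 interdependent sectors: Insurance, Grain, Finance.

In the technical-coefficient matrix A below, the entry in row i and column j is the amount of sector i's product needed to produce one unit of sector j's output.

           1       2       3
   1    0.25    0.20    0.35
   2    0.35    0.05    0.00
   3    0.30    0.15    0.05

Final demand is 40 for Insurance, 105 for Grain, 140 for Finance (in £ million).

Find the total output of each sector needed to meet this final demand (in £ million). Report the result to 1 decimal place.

I − A =
  [   0.75    -0.20    -0.35]
  [  -0.35     0.95     0.00]
  [  -0.30    -0.15     0.95]
Cofactors of I−A, C_ij = (−1)^(i+j)·(minor ij) (rows/columns in the sector order above):
  C_11 = (0.95)(0.95) − (0.00)(-0.15) = 0.9025
  C_12 = −[(-0.35)(0.95) − (0.00)(-0.30)] = 0.3325
  C_13 = (-0.35)(-0.15) − (0.95)(-0.30) = 0.3375
  C_21 = −[(-0.20)(0.95) − (-0.35)(-0.15)] = 0.2425
  C_22 = (0.75)(0.95) − (-0.35)(-0.30) = 0.6075
  C_23 = −[(0.75)(-0.15) − (-0.20)(-0.30)] = 0.1725
  C_31 = (-0.20)(0.00) − (-0.35)(0.95) = 0.3325
  C_32 = −[(0.75)(0.00) − (-0.35)(-0.35)] = 0.1225
  C_33 = (0.75)(0.95) − (-0.20)(-0.35) = 0.6425
det(I−A) = Σ_j (I−A)_1j·C_1j = (0.75)(0.9025) + (-0.20)(0.3325) + (-0.35)(0.3375) = 0.49225
adj(I−A) = Cᵀ =
  [ 0.9025   0.2425   0.3325]
  [ 0.3325   0.6075   0.1225]
  [ 0.3375   0.1725   0.6425]
(I − A)⁻¹ = adj(I−A) / det(I−A) ≈
  [   1.8334     0.4926     0.6755]
  [   0.6755     1.2341     0.2489]
  [   0.6856     0.3504     1.3052]
x = (I − A)⁻¹ d = adj(I−A)·d / det(I−A), with det(I−A) = 0.49225:
  x_1 = (0.9025·40 + 0.2425·105 + 0.3325·140) / 0.49225 = 108.1125 / 0.49225 ≈ 219.6
  x_2 = (0.3325·40 + 0.6075·105 + 0.1225·140) / 0.49225 = 94.2375 / 0.49225 ≈ 191.4
  x_3 = (0.3375·40 + 0.1725·105 + 0.6425·140) / 0.49225 = 121.5625 / 0.49225 ≈ 247.0

x_1 = 219.6, x_2 = 191.4, x_3 = 247.0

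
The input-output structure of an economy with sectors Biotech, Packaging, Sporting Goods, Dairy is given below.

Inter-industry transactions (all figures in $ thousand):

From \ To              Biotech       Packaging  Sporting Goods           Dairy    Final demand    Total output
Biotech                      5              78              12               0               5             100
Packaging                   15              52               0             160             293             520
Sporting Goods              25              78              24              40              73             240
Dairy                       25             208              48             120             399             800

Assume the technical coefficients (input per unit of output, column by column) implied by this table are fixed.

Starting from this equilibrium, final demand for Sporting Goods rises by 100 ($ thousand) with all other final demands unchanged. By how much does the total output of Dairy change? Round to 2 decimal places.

Δx_4 = 33.75

Technical coefficients a_ij = z_ij / X_j:
  a_11 = 5/100 = 0.05, a_21 = 15/100 = 0.15, a_31 = 25/100 = 0.25, a_41 = 25/100 = 0.25
  a_12 = 78/520 = 0.15, a_22 = 52/520 = 0.10, a_32 = 78/520 = 0.15, a_42 = 208/520 = 0.40
  a_13 = 12/240 = 0.05, a_23 = 0/240 = 0.00, a_33 = 24/240 = 0.10, a_43 = 48/240 = 0.20
  a_14 = 0/800 = 0.00, a_24 = 160/800 = 0.20, a_34 = 40/800 = 0.05, a_44 = 120/800 = 0.15
I − A =
  [   0.95    -0.15    -0.05     0.00]
  [  -0.15     0.90     0.00    -0.20]
  [  -0.25    -0.15     0.90    -0.05]
  [  -0.25    -0.40    -0.20     0.85]
Compute the cofactors C_ij = (−1)^(i+j)·(3×3 minor ij) of I−A; the adjugate is their transpose:
adj(I−A) = Cᵀ =
  [ 0.601500   0.120625   0.040250   0.030750]
  [ 0.168250   0.706000   0.046875   0.168875]
  [ 0.212125   0.173875   0.624125   0.077625]
  [ 0.306000   0.408625   0.180750   0.736875]
det(I−A) = Σ_j (I−A)_1j·C_1j = (0.95)(0.601500) + (-0.15)(0.168250) + (-0.05)(0.212125) + (0.00)(0.306000) = 0.53558125
(I − A)⁻¹ = adj(I−A) / det(I−A) ≈
  [   1.1231     0.2252     0.0752     0.0574]
  [   0.3141     1.3182     0.0875     0.3153]
  [   0.3961     0.3246     1.1653     0.1449]
  [   0.5713     0.7630     0.3375     1.3758]
Δx = (I − A)⁻¹ Δd with Δd having +100 in the Sporting Goods component and 0 elsewhere.
So Δx_4 = L_43 · (+100), where L_43 = adj(I−A)_43 / det(I−A) = 0.180750 / 0.53558125.
Δx_4 = 0.180750 × (+100) / 0.53558125 = 18.075 / 0.53558125 ≈ 33.75.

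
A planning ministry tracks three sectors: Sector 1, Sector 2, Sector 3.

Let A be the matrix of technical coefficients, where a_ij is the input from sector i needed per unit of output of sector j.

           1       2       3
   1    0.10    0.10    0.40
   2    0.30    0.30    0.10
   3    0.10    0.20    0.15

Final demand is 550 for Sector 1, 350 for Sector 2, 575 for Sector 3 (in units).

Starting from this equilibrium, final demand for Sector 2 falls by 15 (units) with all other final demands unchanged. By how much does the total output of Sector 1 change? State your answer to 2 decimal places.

Δx_1 = -5.64

I − A =
  [   0.90    -0.10    -0.40]
  [  -0.30     0.70    -0.10]
  [  -0.10    -0.20     0.85]
Cofactors of I−A, C_ij = (−1)^(i+j)·(minor ij) (rows/columns in the sector order above):
  C_11 = (0.70)(0.85) − (-0.10)(-0.20) = 0.5750
  C_12 = −[(-0.30)(0.85) − (-0.10)(-0.10)] = 0.2650
  C_13 = (-0.30)(-0.20) − (0.70)(-0.10) = 0.1300
  C_21 = −[(-0.10)(0.85) − (-0.40)(-0.20)] = 0.1650
  C_22 = (0.90)(0.85) − (-0.40)(-0.10) = 0.7250
  C_23 = −[(0.90)(-0.20) − (-0.10)(-0.10)] = 0.1900
  C_31 = (-0.10)(-0.10) − (-0.40)(0.70) = 0.2900
  C_32 = −[(0.90)(-0.10) − (-0.40)(-0.30)] = 0.2100
  C_33 = (0.90)(0.70) − (-0.10)(-0.30) = 0.6000
det(I−A) = Σ_j (I−A)_1j·C_1j = (0.90)(0.5750) + (-0.10)(0.2650) + (-0.40)(0.1300) = 0.4390
adj(I−A) = Cᵀ =
  [ 0.5750   0.1650   0.2900]
  [ 0.2650   0.7250   0.2100]
  [ 0.1300   0.1900   0.6000]
(I − A)⁻¹ = adj(I−A) / det(I−A) ≈
  [   1.3098     0.3759     0.6606]
  [   0.6036     1.6515     0.4784]
  [   0.2961     0.4328     1.3667]
Δx = (I − A)⁻¹ Δd with Δd having -15 in the Sector 2 component and 0 elsewhere.
So Δx_1 = L_12 · (-15), where L_12 = adj(I−A)_12 / det(I−A) = 0.1650 / 0.4390.
Δx_1 = 0.1650 × (-15) / 0.4390 = -2.475 / 0.4390 ≈ -5.64.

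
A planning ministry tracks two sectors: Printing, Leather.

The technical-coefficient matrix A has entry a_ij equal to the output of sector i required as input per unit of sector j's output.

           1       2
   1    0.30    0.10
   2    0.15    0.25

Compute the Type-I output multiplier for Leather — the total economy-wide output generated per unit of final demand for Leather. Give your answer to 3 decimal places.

m_2 = 1.569

I − A =
  [   0.70    -0.10]
  [  -0.15     0.75]
det(I−A) = (0.70)(0.75) − (-0.10)(-0.15) = 0.5100
adj(I−A) = [[0.75, 0.10], [0.15, 0.70]]
(I − A)⁻¹ = adj(I−A) / det(I−A) ≈
  [   1.4706     0.1961]
  [   0.2941     1.3725]
The output multiplier for sector j is the column-j sum of the Leontief inverse (I − A)⁻¹ = adj(I−A) / det(I−A).
Column 2 of adj(I−A): (0.10, 0.70); det(I−A) = 0.5100.
m_2 = (0.10 + 0.70) / 0.5100 = 0.80 / 0.5100 ≈ 1.569.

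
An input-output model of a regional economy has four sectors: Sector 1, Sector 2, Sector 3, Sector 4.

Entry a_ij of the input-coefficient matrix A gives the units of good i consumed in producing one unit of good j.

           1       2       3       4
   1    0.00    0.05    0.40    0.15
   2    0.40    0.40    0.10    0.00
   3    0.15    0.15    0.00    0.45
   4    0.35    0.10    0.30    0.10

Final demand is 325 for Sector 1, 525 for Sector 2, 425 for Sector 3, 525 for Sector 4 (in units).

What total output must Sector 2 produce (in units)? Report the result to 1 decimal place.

I − A =
  [   1.00    -0.05    -0.40    -0.15]
  [  -0.40     0.60    -0.10     0.00]
  [  -0.15    -0.15     1.00    -0.45]
  [  -0.35    -0.10    -0.30     0.90]
Compute the cofactors C_ij = (−1)^(i+j)·(3×3 minor ij) of I−A; the adjugate is their transpose:
adj(I−A) = Cᵀ =
  [ 0.44100   0.13200   0.24900   0.19800]
  [ 0.33525   0.58875   0.24675   0.17925]
  [ 0.24750   0.18900   0.48450   0.28350]
  [ 0.29125   0.17975   0.28575   0.50425]
det(I−A) = Σ_j (I−A)_1j·C_1j = (1.00)(0.44100) + (-0.05)(0.33525) + (-0.40)(0.24750) + (-0.15)(0.29125) = 0.28155
(I − A)⁻¹ = adj(I−A) / det(I−A) ≈
  [   1.5663     0.4688     0.8844     0.7032]
  [   1.1907     2.0911     0.8764     0.6367]
  [   0.8791     0.6713     1.7208     1.0069]
  [   1.0345     0.6384     1.0149     1.7910]
x = (I − A)⁻¹ d = adj(I−A)·d / det(I−A), with det(I−A) = 0.28155:
  x_1 = (0.44100·325 + 0.13200·525 + 0.24900·425 + 0.19800·525) / 0.28155 = 422.40 / 0.28155 ≈ 1500.3
  x_2 = (0.33525·325 + 0.58875·525 + 0.24675·425 + 0.17925·525) / 0.28155 = 617.025 / 0.28155 ≈ 2191.5
  x_3 = (0.24750·325 + 0.18900·525 + 0.48450·425 + 0.28350·525) / 0.28155 = 534.4125 / 0.28155 ≈ 1898.1
  x_4 = (0.29125·325 + 0.17975·525 + 0.28575·425 + 0.50425·525) / 0.28155 = 575.20 / 0.28155 ≈ 2043.0

x_2 = 2191.5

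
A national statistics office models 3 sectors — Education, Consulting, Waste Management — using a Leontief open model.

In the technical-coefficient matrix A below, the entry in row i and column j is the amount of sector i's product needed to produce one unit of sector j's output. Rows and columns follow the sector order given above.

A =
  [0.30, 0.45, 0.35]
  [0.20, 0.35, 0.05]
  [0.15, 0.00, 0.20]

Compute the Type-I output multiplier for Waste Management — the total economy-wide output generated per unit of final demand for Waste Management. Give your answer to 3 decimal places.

I − A =
  [   0.70    -0.45    -0.35]
  [  -0.20     0.65    -0.05]
  [  -0.15     0.00     0.80]
Cofactors of I−A, C_ij = (−1)^(i+j)·(minor ij) (rows/columns in the sector order above):
  C_11 = (0.65)(0.80) − (-0.05)(0.00) = 0.5200
  C_12 = −[(-0.20)(0.80) − (-0.05)(-0.15)] = 0.1675
  C_13 = (-0.20)(0.00) − (0.65)(-0.15) = 0.0975
  C_21 = −[(-0.45)(0.80) − (-0.35)(0.00)] = 0.3600
  C_22 = (0.70)(0.80) − (-0.35)(-0.15) = 0.5075
  C_23 = −[(0.70)(0.00) − (-0.45)(-0.15)] = 0.0675
  C_31 = (-0.45)(-0.05) − (-0.35)(0.65) = 0.2500
  C_32 = −[(0.70)(-0.05) − (-0.35)(-0.20)] = 0.1050
  C_33 = (0.70)(0.65) − (-0.45)(-0.20) = 0.3650
det(I−A) = Σ_j (I−A)_1j·C_1j = (0.70)(0.5200) + (-0.45)(0.1675) + (-0.35)(0.0975) = 0.2545
adj(I−A) = Cᵀ =
  [ 0.5200   0.3600   0.2500]
  [ 0.1675   0.5075   0.1050]
  [ 0.0975   0.0675   0.3650]
(I − A)⁻¹ = adj(I−A) / det(I−A) ≈
  [   2.0432     1.4145     0.9823]
  [   0.6582     1.9941     0.4126]
  [   0.3831     0.2652     1.4342]
The output multiplier for sector j is the column-j sum of the Leontief inverse (I − A)⁻¹ = adj(I−A) / det(I−A).
Column W of adj(I−A): (0.2500, 0.1050, 0.3650); det(I−A) = 0.2545.
m_W = (0.2500 + 0.1050 + 0.3650) / 0.2545 = 0.72 / 0.2545 ≈ 2.829.

m_W = 2.829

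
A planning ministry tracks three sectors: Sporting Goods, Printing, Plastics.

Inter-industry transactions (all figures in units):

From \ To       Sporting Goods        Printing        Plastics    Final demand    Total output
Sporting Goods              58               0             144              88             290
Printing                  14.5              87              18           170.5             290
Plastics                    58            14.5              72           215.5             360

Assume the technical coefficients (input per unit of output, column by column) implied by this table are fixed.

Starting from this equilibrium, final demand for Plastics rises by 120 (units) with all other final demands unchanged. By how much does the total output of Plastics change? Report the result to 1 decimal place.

Δx_3 = 172.8

Technical coefficients a_ij = z_ij / X_j:
  a_11 = 58/290 = 0.20, a_21 = 14.5/290 = 0.05, a_31 = 58/290 = 0.20
  a_12 = 0/290 = 0.00, a_22 = 87/290 = 0.30, a_32 = 14.5/290 = 0.05
  a_13 = 144/360 = 0.40, a_23 = 18/360 = 0.05, a_33 = 72/360 = 0.20
I − A =
  [   0.80     0.00    -0.40]
  [  -0.05     0.70    -0.05]
  [  -0.20    -0.05     0.80]
Cofactors of I−A, C_ij = (−1)^(i+j)·(minor ij) (rows/columns in the sector order above):
  C_11 = (0.70)(0.80) − (-0.05)(-0.05) = 0.5575
  C_12 = −[(-0.05)(0.80) − (-0.05)(-0.20)] = 0.0500
  C_13 = (-0.05)(-0.05) − (0.70)(-0.20) = 0.1425
  C_21 = −[(0.00)(0.80) − (-0.40)(-0.05)] = 0.0200
  C_22 = (0.80)(0.80) − (-0.40)(-0.20) = 0.5600
  C_23 = −[(0.80)(-0.05) − (0.00)(-0.20)] = 0.0400
  C_31 = (0.00)(-0.05) − (-0.40)(0.70) = 0.2800
  C_32 = −[(0.80)(-0.05) − (-0.40)(-0.05)] = 0.0600
  C_33 = (0.80)(0.70) − (0.00)(-0.05) = 0.5600
det(I−A) = Σ_j (I−A)_1j·C_1j = (0.80)(0.5575) + (0.00)(0.0500) + (-0.40)(0.1425) = 0.3890
adj(I−A) = Cᵀ =
  [ 0.5575   0.0200   0.2800]
  [ 0.0500   0.5600   0.0600]
  [ 0.1425   0.0400   0.5600]
(I − A)⁻¹ = adj(I−A) / det(I−A) ≈
  [   1.4332     0.0514     0.7198]
  [   0.1285     1.4396     0.1542]
  [   0.3663     0.1028     1.4396]
Δx = (I − A)⁻¹ Δd with Δd having +120 in the Plastics component and 0 elsewhere.
So Δx_3 = L_33 · (+120), where L_33 = adj(I−A)_33 / det(I−A) = 0.5600 / 0.3890.
Δx_3 = 0.5600 × (+120) / 0.3890 = 67.20 / 0.3890 ≈ 172.8.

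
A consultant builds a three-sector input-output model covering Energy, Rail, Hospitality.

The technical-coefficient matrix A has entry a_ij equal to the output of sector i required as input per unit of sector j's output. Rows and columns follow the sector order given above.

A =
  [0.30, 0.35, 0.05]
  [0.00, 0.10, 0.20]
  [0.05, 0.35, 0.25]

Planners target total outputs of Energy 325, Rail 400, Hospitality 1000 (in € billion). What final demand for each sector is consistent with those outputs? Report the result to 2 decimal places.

d_E = 37.50, d_R = 160.00, d_H = 593.75

I − A =
  [   0.70    -0.35    -0.05]
  [   0.00     0.90    -0.20]
  [  -0.05    -0.35     0.75]
d = (I − A) x:
  d_E = (+0.70)·325 + (-0.35)·400 + (-0.05)·1000 = 37.50
  d_R = (+0.00)·325 + (+0.90)·400 + (-0.20)·1000 = 160.00
  d_H = (-0.05)·325 + (-0.35)·400 + (+0.75)·1000 = 593.75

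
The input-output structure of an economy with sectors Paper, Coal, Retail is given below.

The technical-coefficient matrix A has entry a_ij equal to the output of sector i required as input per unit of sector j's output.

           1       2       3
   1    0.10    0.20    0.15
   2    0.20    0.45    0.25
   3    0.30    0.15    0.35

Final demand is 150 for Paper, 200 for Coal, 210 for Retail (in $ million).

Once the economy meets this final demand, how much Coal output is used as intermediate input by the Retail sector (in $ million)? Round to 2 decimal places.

I − A =
  [   0.90    -0.20    -0.15]
  [  -0.20     0.55    -0.25]
  [  -0.30    -0.15     0.65]
Cofactors of I−A, C_ij = (−1)^(i+j)·(minor ij) (rows/columns in the sector order above):
  C_11 = (0.55)(0.65) − (-0.25)(-0.15) = 0.3200
  C_12 = −[(-0.20)(0.65) − (-0.25)(-0.30)] = 0.2050
  C_13 = (-0.20)(-0.15) − (0.55)(-0.30) = 0.1950
  C_21 = −[(-0.20)(0.65) − (-0.15)(-0.15)] = 0.1525
  C_22 = (0.90)(0.65) − (-0.15)(-0.30) = 0.5400
  C_23 = −[(0.90)(-0.15) − (-0.20)(-0.30)] = 0.1950
  C_31 = (-0.20)(-0.25) − (-0.15)(0.55) = 0.1325
  C_32 = −[(0.90)(-0.25) − (-0.15)(-0.20)] = 0.2550
  C_33 = (0.90)(0.55) − (-0.20)(-0.20) = 0.4550
det(I−A) = Σ_j (I−A)_1j·C_1j = (0.90)(0.3200) + (-0.20)(0.2050) + (-0.15)(0.1950) = 0.21775
adj(I−A) = Cᵀ =
  [ 0.3200   0.1525   0.1325]
  [ 0.2050   0.5400   0.2550]
  [ 0.1950   0.1950   0.4550]
(I − A)⁻¹ = adj(I−A) / det(I−A) ≈
  [   1.4696     0.7003     0.6085]
  [   0.9414     2.4799     1.1711]
  [   0.8955     0.8955     2.0896]
First solve x = (I − A)⁻¹ d = adj(I−A)·d / det(I−A); in particular x_3 = (0.1950·150 + 0.1950·200 + 0.4550·210) / 0.21775 = 163.80 / 0.21775 ≈ 752.2388.
Intermediate flow from 2 to 3: z_23 = a_23 · x_3 = 0.25 × 163.80 / 0.21775 = 40.95 / 0.21775 ≈ 188.06.

z_23 = 188.06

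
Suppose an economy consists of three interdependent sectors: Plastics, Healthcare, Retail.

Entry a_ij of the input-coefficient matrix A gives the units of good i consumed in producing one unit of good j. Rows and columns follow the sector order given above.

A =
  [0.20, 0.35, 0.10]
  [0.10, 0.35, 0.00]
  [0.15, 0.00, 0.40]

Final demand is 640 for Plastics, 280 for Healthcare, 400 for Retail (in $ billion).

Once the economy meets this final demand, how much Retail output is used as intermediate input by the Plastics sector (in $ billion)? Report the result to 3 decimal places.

I − A =
  [   0.80    -0.35    -0.10]
  [  -0.10     0.65     0.00]
  [  -0.15     0.00     0.60]
Cofactors of I−A, C_ij = (−1)^(i+j)·(minor ij) (rows/columns in the sector order above):
  C_11 = (0.65)(0.60) − (0.00)(0.00) = 0.3900
  C_12 = −[(-0.10)(0.60) − (0.00)(-0.15)] = 0.0600
  C_13 = (-0.10)(0.00) − (0.65)(-0.15) = 0.0975
  C_21 = −[(-0.35)(0.60) − (-0.10)(0.00)] = 0.2100
  C_22 = (0.80)(0.60) − (-0.10)(-0.15) = 0.4650
  C_23 = −[(0.80)(0.00) − (-0.35)(-0.15)] = 0.0525
  C_31 = (-0.35)(0.00) − (-0.10)(0.65) = 0.0650
  C_32 = −[(0.80)(0.00) − (-0.10)(-0.10)] = 0.0100
  C_33 = (0.80)(0.65) − (-0.35)(-0.10) = 0.4850
det(I−A) = Σ_j (I−A)_1j·C_1j = (0.80)(0.3900) + (-0.35)(0.0600) + (-0.10)(0.0975) = 0.28125
adj(I−A) = Cᵀ =
  [ 0.3900   0.2100   0.0650]
  [ 0.0600   0.4650   0.0100]
  [ 0.0975   0.0525   0.4850]
(I − A)⁻¹ = adj(I−A) / det(I−A) ≈
  [   1.3867     0.7467     0.2311]
  [   0.2133     1.6533     0.0356]
  [   0.3467     0.1867     1.7244]
First solve x = (I − A)⁻¹ d = adj(I−A)·d / det(I−A); in particular x_1 = (0.3900·640 + 0.2100·280 + 0.0650·400) / 0.28125 = 334.40 / 0.28125 ≈ 1188.97778.
Intermediate flow from 3 to 1: z_31 = a_31 · x_1 = 0.15 × 334.40 / 0.28125 = 50.16 / 0.28125 ≈ 178.347.

z_31 = 178.347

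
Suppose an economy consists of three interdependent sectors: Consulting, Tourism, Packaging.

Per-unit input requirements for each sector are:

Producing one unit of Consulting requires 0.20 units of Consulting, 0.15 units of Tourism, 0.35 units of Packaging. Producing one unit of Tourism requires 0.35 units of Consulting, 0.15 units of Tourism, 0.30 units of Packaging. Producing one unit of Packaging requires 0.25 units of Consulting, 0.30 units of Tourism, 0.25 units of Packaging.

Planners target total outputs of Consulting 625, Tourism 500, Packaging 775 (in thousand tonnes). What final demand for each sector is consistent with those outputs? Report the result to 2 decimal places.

I − A =
  [   0.80    -0.35    -0.25]
  [  -0.15     0.85    -0.30]
  [  -0.35    -0.30     0.75]
d = (I − A) x:
  d_C = (+0.80)·625 + (-0.35)·500 + (-0.25)·775 = 131.25
  d_T = (-0.15)·625 + (+0.85)·500 + (-0.30)·775 = 98.75
  d_P = (-0.35)·625 + (-0.30)·500 + (+0.75)·775 = 212.50

d_C = 131.25, d_T = 98.75, d_P = 212.50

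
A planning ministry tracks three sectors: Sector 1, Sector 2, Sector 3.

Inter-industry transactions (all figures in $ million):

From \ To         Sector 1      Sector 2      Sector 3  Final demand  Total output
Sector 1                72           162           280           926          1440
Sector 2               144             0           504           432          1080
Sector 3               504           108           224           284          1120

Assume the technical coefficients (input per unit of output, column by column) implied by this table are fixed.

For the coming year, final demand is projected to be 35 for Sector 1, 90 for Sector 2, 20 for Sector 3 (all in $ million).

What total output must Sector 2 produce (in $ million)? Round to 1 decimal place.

x_2 = 131.7

Technical coefficients a_ij = z_ij / X_j:
  a_11 = 72/1440 = 0.05, a_21 = 144/1440 = 0.10, a_31 = 504/1440 = 0.35
  a_12 = 162/1080 = 0.15, a_22 = 0/1080 = 0.00, a_32 = 108/1080 = 0.10
  a_13 = 280/1120 = 0.25, a_23 = 504/1120 = 0.45, a_33 = 224/1120 = 0.20
I − A =
  [   0.95    -0.15    -0.25]
  [  -0.10     1.00    -0.45]
  [  -0.35    -0.10     0.80]
Cofactors of I−A, C_ij = (−1)^(i+j)·(minor ij) (rows/columns in the sector order above):
  C_11 = (1.00)(0.80) − (-0.45)(-0.10) = 0.7550
  C_12 = −[(-0.10)(0.80) − (-0.45)(-0.35)] = 0.2375
  C_13 = (-0.10)(-0.10) − (1.00)(-0.35) = 0.3600
  C_21 = −[(-0.15)(0.80) − (-0.25)(-0.10)] = 0.1450
  C_22 = (0.95)(0.80) − (-0.25)(-0.35) = 0.6725
  C_23 = −[(0.95)(-0.10) − (-0.15)(-0.35)] = 0.1475
  C_31 = (-0.15)(-0.45) − (-0.25)(1.00) = 0.3175
  C_32 = −[(0.95)(-0.45) − (-0.25)(-0.10)] = 0.4525
  C_33 = (0.95)(1.00) − (-0.15)(-0.10) = 0.9350
det(I−A) = Σ_j (I−A)_1j·C_1j = (0.95)(0.7550) + (-0.15)(0.2375) + (-0.25)(0.3600) = 0.591625
adj(I−A) = Cᵀ =
  [ 0.7550   0.1450   0.3175]
  [ 0.2375   0.6725   0.4525]
  [ 0.3600   0.1475   0.9350]
(I − A)⁻¹ = adj(I−A) / det(I−A) ≈
  [   1.2761     0.2451     0.5367]
  [   0.4014     1.1367     0.7648]
  [   0.6085     0.2493     1.5804]
x = (I − A)⁻¹ d = adj(I−A)·d / det(I−A), with det(I−A) = 0.591625:
  x_1 = (0.7550·35 + 0.1450·90 + 0.3175·20) / 0.591625 = 45.825 / 0.591625 ≈ 77.5
  x_2 = (0.2375·35 + 0.6725·90 + 0.4525·20) / 0.591625 = 77.8875 / 0.591625 ≈ 131.7
  x_3 = (0.3600·35 + 0.1475·90 + 0.9350·20) / 0.591625 = 44.575 / 0.591625 ≈ 75.3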